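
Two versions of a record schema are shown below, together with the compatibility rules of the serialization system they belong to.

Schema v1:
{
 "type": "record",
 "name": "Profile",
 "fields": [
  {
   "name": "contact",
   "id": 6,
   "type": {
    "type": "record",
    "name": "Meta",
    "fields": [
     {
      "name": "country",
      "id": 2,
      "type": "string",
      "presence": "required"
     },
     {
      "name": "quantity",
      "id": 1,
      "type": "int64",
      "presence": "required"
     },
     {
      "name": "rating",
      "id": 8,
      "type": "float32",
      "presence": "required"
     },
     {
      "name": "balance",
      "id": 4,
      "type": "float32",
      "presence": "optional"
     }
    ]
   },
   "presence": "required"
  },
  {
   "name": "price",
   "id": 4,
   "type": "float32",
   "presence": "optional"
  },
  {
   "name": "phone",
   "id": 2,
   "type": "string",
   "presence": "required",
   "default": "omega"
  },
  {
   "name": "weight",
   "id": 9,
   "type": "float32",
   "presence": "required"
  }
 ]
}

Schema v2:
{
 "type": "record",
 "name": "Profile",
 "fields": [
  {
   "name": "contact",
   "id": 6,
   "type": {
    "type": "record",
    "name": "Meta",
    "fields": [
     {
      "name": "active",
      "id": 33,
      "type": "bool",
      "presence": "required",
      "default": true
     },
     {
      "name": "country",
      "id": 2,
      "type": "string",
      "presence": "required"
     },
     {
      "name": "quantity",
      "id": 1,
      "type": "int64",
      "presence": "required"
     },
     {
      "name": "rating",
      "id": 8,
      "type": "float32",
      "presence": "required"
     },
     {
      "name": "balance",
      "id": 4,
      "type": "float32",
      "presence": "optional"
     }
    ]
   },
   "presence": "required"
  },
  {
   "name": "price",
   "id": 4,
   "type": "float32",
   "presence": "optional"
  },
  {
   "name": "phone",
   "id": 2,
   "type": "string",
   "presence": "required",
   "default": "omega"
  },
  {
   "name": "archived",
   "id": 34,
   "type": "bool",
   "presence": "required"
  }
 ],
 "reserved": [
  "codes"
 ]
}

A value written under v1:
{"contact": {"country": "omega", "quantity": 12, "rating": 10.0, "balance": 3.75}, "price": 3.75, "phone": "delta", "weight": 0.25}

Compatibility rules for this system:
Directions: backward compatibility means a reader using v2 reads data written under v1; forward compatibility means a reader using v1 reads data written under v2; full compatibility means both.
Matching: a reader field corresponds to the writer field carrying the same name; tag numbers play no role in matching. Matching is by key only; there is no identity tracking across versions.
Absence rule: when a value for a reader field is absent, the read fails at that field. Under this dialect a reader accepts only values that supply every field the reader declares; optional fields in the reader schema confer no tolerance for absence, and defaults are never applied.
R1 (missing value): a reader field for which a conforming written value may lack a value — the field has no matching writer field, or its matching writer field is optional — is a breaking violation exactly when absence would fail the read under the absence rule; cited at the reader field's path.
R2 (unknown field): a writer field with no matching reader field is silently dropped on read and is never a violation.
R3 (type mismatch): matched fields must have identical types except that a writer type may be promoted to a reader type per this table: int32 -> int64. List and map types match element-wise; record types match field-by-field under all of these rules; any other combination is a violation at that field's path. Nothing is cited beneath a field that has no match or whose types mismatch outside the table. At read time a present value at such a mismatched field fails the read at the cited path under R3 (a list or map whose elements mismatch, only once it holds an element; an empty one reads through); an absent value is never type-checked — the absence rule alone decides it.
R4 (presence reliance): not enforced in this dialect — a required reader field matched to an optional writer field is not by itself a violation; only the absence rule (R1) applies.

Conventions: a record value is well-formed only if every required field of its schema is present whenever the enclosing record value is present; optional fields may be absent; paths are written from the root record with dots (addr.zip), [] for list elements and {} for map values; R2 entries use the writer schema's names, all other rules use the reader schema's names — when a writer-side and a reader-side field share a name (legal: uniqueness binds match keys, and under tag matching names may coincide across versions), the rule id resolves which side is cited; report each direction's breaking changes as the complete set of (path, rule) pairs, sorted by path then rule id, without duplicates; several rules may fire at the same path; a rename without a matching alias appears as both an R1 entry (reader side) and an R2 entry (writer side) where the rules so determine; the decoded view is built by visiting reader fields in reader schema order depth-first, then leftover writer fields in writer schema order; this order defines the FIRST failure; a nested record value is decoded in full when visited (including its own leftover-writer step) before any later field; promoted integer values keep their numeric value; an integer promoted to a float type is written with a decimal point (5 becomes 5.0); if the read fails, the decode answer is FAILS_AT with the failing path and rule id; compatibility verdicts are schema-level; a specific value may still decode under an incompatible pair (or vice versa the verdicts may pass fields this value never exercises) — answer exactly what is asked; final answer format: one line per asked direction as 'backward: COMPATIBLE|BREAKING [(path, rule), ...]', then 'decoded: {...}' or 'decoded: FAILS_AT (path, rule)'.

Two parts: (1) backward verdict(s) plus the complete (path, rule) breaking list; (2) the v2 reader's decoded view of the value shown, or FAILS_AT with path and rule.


arrows below run writer -> reader for Profile
backward analysis of Profile with v2 as reader and v1 as writer:
  contact: paired with writer contact (Meta -> Meta; writer required)
  price: paired with writer price (float32 -> float32; writer optional)
  phone: paired with writer phone (string -> string; writer required)
  archived has no writer counterpart
  writer field weight has no reader counterpart
  contact.active has no writer counterpart
  contact.country: paired with writer contact.country (string -> string; writer required)
  contact.quantity: paired with writer contact.quantity (int64 -> int64; writer required)
  contact.rating: paired with writer contact.rating (float32 -> float32; writer required)
  contact.balance: paired with writer contact.balance (float32 -> float32; writer optional)
  violation R1 at archived
  violation R1 at contact.active
  violation R1 at contact.balance
  violation R1 at price
  => backward verdict for Profile: BREAKING, 4 violation(s)
migrating the Profile value to v2:
  read fails at contact.active under R1 (no fill)
  => FAILS_AT (contact.active, R1)
the rest of the Profile diff is inert for this question:
  removed field weight from record Profile -> affects forward compatibility only, which is not asked

backward: BREAKING [(archived, R1), (contact.active, R1), (contact.balance, R1), (price, R1)]; decoded: FAILS_AT (contact.active, R1)


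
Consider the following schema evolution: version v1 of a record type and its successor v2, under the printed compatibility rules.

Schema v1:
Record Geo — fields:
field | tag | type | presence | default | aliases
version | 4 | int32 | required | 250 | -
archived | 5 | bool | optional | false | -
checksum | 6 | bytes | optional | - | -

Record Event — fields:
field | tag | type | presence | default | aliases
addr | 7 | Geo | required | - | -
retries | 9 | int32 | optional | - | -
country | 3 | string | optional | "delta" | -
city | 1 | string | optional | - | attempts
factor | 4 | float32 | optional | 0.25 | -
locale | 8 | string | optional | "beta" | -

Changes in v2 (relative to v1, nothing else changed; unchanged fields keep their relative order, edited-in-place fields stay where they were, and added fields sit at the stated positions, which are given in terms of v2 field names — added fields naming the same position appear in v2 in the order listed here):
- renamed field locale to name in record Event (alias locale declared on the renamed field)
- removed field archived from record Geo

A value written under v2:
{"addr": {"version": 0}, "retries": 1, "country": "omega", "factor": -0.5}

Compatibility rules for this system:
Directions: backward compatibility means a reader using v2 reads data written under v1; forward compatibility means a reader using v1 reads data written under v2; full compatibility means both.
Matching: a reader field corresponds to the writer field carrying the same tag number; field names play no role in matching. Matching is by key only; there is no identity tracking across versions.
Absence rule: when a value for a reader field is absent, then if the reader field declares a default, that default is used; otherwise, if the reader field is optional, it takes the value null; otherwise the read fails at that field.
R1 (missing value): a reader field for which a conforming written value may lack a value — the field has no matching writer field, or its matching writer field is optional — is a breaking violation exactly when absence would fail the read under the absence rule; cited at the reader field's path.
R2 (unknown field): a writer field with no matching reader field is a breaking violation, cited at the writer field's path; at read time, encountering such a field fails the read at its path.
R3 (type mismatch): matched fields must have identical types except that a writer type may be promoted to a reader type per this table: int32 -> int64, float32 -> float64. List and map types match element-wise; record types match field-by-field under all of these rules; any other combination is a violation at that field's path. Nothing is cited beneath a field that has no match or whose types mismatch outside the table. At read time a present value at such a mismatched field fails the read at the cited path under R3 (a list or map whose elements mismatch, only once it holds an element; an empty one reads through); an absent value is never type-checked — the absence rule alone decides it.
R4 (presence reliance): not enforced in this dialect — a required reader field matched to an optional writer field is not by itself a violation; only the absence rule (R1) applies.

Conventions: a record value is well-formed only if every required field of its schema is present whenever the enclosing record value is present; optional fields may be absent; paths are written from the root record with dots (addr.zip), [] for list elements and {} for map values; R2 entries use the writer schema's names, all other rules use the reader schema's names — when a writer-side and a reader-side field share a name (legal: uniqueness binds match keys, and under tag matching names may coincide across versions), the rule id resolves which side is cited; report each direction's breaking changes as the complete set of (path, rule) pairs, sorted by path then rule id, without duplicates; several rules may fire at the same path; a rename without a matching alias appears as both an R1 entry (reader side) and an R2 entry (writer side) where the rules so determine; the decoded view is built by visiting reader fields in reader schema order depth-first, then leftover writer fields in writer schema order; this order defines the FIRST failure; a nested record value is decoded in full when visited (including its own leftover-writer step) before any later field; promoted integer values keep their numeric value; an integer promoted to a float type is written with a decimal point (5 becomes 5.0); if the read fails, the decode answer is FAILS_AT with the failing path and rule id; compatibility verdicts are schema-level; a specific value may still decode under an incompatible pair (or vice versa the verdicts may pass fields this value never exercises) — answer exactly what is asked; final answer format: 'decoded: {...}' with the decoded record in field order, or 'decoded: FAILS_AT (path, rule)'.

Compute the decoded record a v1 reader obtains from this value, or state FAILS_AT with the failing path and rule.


decoded: {"addr": {"version": 0, "archived": false, "checksum": null}, "retries": 1, "country": "omega", "city": null, "factor": -0.5, "locale": "beta"}

the writer's type comes first in each Event pair
migrating the Event value to v1:
  addr.version := 0
  addr.archived := false (absent -> default)
  addr.checksum := null (absent, optional -> null)
  retries := 1
  country := "omega"
  city := null (absent, optional -> null)
  factor := -0.5
  locale := "beta" (absent -> default)
  => decoded: {"addr": {"version": 0, "archived": false, "checksum": null}, "retries": 1, "country": "omega", "city": null, "factor": -0.5, "locale": "beta"}
checking off the Event differences that do not matter here:
  renamed field locale to name in record Event (alias locale declared on the renamed field) -> inert under this dialect — no rule fires on Event and the result does not move
  removed field archived from record Geo -> matters for Event compatibility verdicts, not for this value's decode


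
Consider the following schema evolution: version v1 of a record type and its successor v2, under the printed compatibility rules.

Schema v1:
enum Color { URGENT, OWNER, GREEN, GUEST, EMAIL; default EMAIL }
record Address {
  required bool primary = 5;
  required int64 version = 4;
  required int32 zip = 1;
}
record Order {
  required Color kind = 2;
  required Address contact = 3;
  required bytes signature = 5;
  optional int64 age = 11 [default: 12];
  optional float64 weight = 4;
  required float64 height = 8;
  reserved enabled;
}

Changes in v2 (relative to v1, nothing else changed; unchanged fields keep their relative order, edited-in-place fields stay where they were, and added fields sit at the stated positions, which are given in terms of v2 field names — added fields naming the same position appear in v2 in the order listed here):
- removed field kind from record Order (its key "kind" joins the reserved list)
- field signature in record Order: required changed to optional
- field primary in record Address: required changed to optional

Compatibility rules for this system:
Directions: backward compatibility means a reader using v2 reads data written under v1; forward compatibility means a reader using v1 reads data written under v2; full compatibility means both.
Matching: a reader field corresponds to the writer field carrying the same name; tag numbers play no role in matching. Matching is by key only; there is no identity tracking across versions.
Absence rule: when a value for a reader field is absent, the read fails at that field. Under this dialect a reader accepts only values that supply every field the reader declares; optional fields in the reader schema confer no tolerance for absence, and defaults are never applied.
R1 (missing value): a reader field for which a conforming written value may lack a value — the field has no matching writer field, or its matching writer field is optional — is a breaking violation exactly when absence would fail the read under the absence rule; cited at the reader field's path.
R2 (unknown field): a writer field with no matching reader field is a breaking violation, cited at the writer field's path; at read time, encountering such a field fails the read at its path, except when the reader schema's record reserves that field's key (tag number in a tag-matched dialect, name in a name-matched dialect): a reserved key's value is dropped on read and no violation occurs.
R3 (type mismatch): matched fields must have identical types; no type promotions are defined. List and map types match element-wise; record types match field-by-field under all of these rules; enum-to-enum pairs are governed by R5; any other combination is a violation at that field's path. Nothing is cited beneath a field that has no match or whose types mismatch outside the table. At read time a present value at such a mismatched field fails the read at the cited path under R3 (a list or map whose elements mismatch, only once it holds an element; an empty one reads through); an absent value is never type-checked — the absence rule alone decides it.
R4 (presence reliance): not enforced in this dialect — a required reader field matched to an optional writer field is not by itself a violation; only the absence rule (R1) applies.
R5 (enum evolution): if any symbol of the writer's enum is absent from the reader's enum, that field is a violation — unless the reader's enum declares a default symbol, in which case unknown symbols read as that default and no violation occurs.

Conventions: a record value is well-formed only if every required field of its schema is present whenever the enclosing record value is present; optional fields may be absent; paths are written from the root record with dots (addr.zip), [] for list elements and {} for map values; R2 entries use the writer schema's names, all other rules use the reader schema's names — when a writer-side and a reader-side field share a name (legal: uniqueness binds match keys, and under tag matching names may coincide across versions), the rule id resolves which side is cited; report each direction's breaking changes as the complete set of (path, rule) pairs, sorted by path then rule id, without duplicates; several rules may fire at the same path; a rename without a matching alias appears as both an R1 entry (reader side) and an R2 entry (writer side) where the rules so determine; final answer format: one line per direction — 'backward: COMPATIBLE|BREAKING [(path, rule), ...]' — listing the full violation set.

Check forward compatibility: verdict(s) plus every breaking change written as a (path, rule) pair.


forward: BREAKING [(age, R1), (contact.primary, R1), (kind, R1), (signature, R1), (weight, R1)]

arrows below run writer -> reader for Order
forward for Order (reader v1, writer v2):
  kind has no writer counterpart
  contact: Address -> Address, writer required; from contact
  signature: bytes -> bytes, writer optional; from signature
  age: int64 -> int64, writer optional; from age
  weight: float64 -> float64, writer optional; from weight
  height: float64 -> float64, writer required; from height
  contact.primary: bool -> bool, writer optional; from contact.primary
  contact.version: int64 -> int64, writer required; from contact.version
  contact.zip: int32 -> int32, writer required; from contact.zip
  violation R1 at age
  violation R1 at contact.primary
  violation R1 at kind
  violation R1 at signature
  violation R1 at weight
  => forward verdict for Order: BREAKING, 5 violation(s)


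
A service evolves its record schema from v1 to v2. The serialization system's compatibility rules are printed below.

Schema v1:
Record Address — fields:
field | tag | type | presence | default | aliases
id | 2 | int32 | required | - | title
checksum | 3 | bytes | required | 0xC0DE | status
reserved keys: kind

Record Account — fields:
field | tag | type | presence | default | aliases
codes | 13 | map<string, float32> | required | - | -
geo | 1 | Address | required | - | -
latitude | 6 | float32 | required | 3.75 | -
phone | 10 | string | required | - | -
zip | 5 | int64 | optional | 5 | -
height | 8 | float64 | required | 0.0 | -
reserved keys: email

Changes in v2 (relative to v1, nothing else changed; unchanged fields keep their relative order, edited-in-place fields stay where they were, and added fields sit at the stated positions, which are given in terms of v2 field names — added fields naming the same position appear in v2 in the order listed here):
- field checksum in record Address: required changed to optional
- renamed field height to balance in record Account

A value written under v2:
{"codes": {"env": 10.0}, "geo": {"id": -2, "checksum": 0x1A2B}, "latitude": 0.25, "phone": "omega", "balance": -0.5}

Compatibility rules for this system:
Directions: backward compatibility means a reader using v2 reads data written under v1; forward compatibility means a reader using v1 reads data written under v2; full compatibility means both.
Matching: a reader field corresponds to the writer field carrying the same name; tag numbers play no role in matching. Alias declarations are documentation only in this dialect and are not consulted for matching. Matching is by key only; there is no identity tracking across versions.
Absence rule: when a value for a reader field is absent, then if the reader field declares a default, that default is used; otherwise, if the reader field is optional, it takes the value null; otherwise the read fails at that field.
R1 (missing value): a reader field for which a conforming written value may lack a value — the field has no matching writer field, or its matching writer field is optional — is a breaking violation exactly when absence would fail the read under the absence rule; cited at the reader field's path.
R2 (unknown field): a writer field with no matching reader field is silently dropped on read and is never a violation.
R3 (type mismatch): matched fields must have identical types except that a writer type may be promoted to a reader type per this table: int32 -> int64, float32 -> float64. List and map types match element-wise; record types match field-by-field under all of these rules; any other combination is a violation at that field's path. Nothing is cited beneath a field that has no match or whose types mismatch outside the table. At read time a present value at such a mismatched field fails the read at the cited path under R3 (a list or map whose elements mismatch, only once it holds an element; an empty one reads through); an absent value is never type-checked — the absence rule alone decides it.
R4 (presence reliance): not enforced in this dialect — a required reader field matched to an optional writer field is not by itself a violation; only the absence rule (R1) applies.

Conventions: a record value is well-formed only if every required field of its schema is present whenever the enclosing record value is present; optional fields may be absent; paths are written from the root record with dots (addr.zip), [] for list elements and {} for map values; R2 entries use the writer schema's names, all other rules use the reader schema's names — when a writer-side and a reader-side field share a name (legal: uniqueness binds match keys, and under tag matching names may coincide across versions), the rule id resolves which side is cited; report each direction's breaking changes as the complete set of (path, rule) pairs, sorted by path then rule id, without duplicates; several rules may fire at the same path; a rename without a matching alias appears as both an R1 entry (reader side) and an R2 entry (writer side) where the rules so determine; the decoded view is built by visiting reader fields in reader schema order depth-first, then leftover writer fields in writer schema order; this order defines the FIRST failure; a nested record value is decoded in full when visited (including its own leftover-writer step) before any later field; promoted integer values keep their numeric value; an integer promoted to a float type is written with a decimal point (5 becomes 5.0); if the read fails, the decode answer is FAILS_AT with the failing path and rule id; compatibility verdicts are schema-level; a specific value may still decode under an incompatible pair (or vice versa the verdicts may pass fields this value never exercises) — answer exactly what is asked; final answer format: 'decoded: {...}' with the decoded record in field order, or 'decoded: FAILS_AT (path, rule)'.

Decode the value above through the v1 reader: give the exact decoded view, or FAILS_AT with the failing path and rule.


each type pair in Account: writer, then reader
migrating the Account value to v1:
  codes := {"env": 10.0}
  geo.id := -2
  geo.checksum := 0x1A2B
  latitude := 0.25
  phone := "omega"
  zip := 5 (absent -> default)
  height := 0.0 (absent -> default)
  writer balance: unknown -> dropped
  => decoded: {"codes": {"env": 10.0}, "geo": {"id": -2, "checksum": 0x1A2B}, "latitude": 0.25, "phone": "omega", "zip": 5, "height": 0.0}
ruling out the remaining Account differences:
  field checksum in record Address: required changed to optional -> inert under this dialect — no rule fires on Account and the result does not move

decoded: {"codes": {"env": 10.0}, "geo": {"id": -2, "checksum": 0x1A2B}, "latitude": 0.25, "phone": "omega", "zip": 5, "height": 0.0}


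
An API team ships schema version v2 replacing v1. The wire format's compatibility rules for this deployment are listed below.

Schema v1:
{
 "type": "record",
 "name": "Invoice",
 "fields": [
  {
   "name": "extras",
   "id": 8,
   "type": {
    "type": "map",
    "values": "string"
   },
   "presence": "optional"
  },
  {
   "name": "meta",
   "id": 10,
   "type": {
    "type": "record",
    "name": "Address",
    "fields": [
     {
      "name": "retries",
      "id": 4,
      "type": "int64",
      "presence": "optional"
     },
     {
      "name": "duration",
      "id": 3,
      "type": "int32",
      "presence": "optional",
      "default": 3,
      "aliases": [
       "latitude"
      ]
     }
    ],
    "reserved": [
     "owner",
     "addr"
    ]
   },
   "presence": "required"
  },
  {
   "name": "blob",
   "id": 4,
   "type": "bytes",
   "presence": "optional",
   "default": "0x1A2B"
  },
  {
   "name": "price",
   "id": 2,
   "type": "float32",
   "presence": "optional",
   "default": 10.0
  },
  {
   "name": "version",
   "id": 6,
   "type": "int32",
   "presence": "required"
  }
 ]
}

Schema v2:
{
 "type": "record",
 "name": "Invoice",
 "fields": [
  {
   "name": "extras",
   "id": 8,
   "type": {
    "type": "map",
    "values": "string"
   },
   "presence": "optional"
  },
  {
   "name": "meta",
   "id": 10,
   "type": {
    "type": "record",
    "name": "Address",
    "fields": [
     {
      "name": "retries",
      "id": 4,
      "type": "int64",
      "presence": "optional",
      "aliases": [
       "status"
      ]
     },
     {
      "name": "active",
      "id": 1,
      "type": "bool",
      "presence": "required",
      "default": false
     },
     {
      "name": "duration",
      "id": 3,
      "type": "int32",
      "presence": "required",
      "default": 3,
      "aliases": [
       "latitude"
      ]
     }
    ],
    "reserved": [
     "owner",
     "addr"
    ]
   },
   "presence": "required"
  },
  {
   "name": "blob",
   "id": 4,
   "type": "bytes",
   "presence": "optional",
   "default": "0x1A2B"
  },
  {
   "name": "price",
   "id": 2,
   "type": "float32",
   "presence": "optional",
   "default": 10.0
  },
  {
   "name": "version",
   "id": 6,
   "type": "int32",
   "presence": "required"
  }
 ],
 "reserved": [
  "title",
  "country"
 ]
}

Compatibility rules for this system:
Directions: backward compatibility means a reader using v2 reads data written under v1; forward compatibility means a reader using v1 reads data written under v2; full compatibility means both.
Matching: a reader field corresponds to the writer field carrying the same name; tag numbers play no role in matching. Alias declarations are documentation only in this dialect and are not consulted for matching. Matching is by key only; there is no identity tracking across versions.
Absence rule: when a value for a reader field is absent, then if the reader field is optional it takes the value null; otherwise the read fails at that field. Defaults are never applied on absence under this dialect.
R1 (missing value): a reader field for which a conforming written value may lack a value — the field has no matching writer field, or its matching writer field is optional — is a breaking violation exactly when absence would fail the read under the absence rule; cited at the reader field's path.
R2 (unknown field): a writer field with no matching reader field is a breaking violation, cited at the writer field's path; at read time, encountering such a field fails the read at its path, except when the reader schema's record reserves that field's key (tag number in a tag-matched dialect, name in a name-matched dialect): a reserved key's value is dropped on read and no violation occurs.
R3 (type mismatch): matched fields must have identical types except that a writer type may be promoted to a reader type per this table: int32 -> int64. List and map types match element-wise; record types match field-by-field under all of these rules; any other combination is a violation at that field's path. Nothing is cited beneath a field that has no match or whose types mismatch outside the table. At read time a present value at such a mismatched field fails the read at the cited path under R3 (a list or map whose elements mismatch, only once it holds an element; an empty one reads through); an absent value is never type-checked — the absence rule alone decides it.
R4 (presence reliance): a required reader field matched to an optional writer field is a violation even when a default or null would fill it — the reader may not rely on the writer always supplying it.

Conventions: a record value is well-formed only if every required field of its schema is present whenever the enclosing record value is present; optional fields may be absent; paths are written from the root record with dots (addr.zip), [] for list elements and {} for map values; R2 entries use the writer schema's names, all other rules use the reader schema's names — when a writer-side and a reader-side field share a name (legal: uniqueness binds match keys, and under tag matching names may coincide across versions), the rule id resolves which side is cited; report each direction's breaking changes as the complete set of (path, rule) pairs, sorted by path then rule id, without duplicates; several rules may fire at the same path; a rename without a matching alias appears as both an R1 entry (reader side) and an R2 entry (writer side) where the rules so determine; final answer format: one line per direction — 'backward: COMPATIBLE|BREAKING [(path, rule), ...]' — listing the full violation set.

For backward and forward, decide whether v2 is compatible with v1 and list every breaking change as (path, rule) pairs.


backward: BREAKING [(meta.active, R1), (meta.duration, R1), (meta.duration, R4)]; forward: BREAKING [(meta.active, R2)]

in Invoice below, arrows point writer -> reader
backward for Invoice (reader v2, writer v1):
  map<string, string> -> map<string, string>, writer optional: extras aligns to extras
  Address -> Address, writer required: meta aligns to meta
  bytes -> bytes, writer optional: blob aligns to blob
  float32 -> float32, writer optional: price aligns to price
  int32 -> int32, writer required: version aligns to version
  int64 -> int64, writer optional: meta.retries aligns to meta.retries
  meta.active: no writer match
  int32 -> int32, writer optional: meta.duration aligns to meta.duration
  R1 fires at meta.active
  R1 fires at meta.duration
  R4 fires at meta.duration
  backward on Invoice therefore BREAKING (3)
forward for Invoice (reader v1, writer v2):
  map<string, string> -> map<string, string>, writer optional: extras aligns to extras
  Address -> Address, writer required: meta aligns to meta
  bytes -> bytes, writer optional: blob aligns to blob
  float32 -> float32, writer optional: price aligns to price
  int32 -> int32, writer required: version aligns to version
  int64 -> int64, writer optional: meta.retries aligns to meta.retries
  int32 -> int32, writer required: meta.duration aligns to meta.duration
  meta.active (writer side), unknown to reader
  R2 fires at meta.active
  forward on Invoice therefore BREAKING (1)


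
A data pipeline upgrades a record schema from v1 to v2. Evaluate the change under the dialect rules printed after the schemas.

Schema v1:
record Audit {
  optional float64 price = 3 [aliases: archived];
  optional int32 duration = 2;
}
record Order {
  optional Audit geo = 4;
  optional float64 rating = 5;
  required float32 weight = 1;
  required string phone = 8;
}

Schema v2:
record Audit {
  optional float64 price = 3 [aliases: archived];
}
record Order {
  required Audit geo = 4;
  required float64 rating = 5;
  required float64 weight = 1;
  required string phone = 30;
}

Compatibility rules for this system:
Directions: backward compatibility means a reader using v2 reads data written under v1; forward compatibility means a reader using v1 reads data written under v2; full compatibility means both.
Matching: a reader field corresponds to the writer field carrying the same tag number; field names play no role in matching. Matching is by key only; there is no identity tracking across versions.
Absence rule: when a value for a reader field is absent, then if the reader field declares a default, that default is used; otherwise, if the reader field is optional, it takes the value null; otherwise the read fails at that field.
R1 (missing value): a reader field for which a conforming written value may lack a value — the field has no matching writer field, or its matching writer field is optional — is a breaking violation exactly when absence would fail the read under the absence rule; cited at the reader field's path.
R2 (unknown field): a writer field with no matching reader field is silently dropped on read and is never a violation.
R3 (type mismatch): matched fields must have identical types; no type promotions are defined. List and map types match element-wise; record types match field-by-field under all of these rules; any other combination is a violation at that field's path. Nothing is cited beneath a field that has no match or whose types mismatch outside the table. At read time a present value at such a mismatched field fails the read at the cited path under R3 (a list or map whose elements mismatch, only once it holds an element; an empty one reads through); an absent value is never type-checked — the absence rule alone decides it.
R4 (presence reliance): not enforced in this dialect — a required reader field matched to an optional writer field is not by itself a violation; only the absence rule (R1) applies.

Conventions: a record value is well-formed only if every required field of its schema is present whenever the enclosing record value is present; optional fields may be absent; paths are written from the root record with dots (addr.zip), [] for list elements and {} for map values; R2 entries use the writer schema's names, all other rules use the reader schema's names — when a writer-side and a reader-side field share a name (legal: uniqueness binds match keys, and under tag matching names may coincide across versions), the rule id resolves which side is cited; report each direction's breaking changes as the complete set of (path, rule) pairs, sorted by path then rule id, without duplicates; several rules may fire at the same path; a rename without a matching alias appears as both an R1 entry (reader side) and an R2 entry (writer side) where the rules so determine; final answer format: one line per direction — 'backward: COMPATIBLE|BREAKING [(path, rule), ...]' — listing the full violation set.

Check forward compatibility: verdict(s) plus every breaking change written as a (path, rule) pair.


the writer's type comes first in each Order pair
checking forward for Order: reader v1 against writer v2:
  geo: paired with writer geo (Audit -> Audit; writer required)
  rating: paired with writer rating (float64 -> float64; writer required)
  weight: paired with writer weight (float64 -> float32; writer required)
  phone has no writer counterpart
  leftover writer field: phone
  geo.price: paired with writer geo.price (float64 -> float64; writer optional)
  geo.duration has no writer counterpart
  violation R1 at phone
  violation R3 at weight
  => 2 violation(s): forward is BREAKING for Order
remaining Order differences; none change what is asked:
  field rating in record Order: optional changed to required -> matters only for Order's backward compatibility — outside the asked direction
  removed field duration from record Audit -> fires no rule on Order, leaving the asked answer as it is
  field geo in record Order: optional changed to required -> matters only for Order's backward compatibility — outside the asked direction

forward: BREAKING [(phone, R1), (weight, R3)]


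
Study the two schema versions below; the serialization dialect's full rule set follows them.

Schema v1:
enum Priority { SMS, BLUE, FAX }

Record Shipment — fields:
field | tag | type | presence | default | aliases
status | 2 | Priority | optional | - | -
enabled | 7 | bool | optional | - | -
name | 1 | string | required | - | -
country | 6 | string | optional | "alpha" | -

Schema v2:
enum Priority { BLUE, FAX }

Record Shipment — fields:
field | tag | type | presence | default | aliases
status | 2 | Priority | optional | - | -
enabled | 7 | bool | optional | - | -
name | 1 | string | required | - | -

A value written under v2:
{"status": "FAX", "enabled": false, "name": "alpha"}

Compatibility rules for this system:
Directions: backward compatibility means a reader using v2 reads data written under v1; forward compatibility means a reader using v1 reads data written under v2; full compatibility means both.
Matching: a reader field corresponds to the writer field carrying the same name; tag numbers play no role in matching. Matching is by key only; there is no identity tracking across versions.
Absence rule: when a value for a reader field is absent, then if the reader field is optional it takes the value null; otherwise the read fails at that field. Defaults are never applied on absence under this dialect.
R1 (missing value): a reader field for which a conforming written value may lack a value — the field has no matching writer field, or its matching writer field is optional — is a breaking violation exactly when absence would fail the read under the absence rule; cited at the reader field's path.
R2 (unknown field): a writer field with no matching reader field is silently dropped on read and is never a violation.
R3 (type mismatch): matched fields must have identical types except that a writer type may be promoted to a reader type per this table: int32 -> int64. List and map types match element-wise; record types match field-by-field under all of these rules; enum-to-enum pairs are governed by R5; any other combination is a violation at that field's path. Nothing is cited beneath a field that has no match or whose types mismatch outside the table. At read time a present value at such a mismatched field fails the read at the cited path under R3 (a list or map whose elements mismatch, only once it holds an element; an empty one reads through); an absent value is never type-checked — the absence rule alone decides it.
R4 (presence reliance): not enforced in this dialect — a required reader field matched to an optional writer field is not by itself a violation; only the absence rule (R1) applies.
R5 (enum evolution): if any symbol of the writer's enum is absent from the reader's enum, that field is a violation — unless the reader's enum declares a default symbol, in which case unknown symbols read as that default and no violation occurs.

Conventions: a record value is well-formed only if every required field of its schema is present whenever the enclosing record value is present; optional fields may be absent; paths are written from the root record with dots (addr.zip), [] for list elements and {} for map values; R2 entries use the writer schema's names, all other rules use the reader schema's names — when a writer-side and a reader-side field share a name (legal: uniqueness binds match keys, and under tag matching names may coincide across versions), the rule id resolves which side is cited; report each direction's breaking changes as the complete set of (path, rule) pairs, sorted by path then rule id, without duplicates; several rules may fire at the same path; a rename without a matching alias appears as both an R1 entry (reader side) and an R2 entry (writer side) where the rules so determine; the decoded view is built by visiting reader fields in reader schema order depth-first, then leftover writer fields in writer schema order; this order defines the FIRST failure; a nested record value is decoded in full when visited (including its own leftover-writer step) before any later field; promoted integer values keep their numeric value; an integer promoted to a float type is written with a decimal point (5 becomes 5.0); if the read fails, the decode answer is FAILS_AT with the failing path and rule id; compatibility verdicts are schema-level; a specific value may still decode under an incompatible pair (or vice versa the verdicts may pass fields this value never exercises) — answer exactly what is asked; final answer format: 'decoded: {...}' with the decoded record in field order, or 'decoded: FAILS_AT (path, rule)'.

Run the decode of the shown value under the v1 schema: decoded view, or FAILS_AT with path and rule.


each type pair in Shipment: writer, then reader
decode walk for Shipment under reader schema v1:
  status := "FAX"
  enabled := false
  name := "alpha"
  country := null (not supplied -> null)
  => decoded: {"status": "FAX", "enabled": false, "name": "alpha", "country": null}
diffs on Shipment not affecting the asked answer:
  removed field country from record Shipment -> triggers nothing under the printed rules; the Shipment answer is the same either way
  enum Priority (field status in record Shipment): symbol SMS removed -> shifts the Shipment verdicts, not this decode

decoded: {"status": "FAX", "enabled": false, "name": "alpha", "country": null}
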